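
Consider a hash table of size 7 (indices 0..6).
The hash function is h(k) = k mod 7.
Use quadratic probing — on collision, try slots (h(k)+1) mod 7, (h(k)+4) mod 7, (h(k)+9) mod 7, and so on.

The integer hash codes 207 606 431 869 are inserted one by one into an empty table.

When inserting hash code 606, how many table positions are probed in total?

207 hashes to 4; slot 4 is free → place at 4.
606 hashes to 4; 4 taken → place at 5.
431 hashes to 4; 4,5 taken → place at 1.
869 hashes to 1; 1 taken → place at 2.
Table: [∅, 431, 869, ∅, 207, 606, ∅]

2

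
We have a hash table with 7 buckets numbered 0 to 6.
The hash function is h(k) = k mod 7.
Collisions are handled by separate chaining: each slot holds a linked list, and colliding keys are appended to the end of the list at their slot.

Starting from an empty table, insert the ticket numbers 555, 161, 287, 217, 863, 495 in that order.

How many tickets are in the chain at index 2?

555 -> bucket 2
161 -> bucket 0
287 -> bucket 0 (collision)
217 -> bucket 0 (collision)
863 -> bucket 2 (collision)
495 -> bucket 5
Final buckets:
0: 161 -> 287 -> 217
1: ∅
2: 555 -> 863
3: ∅
4: ∅
5: 495
6: ∅

2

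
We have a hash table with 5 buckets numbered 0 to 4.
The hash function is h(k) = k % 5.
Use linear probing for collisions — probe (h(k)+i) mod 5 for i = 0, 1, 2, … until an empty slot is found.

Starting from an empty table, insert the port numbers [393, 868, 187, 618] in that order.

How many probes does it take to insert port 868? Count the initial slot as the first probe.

2

Insert 393: h=3, slot 3 empty -> index 3.
Insert 868: h=3, slot 3 occupied -> index 4.
Insert 187: h=2, slot 2 empty -> index 2.
Insert 618: h=3, slots 3,4 occupied -> index 0.
Table: [618, -, 187, 393, 868]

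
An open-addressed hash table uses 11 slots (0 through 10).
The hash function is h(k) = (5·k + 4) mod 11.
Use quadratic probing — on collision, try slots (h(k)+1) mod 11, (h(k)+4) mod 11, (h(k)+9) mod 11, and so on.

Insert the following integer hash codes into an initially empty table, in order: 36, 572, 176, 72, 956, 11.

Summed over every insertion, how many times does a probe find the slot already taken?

4

Insert 36: h=8, slot 8 empty → index 8.
Insert 572: h=4, slot 4 empty → index 4.
Insert 176: h=4, slot 4 occupied → index 5.
Insert 72: h=1, slot 1 empty → index 1.
Insert 956: h=10, slot 10 empty → index 10.
Insert 11: h=4, slots 4,5,8 occupied → index 2.
Table: [—, 72, 11, —, 572, 176, —, —, 36, —, 956]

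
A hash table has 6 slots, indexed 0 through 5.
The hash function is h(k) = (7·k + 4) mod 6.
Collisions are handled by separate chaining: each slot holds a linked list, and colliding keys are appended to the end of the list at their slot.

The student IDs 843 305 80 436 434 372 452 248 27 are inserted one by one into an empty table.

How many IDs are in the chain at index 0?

4

843 -> bucket 1
305 -> bucket 3
80 -> bucket 0
436 -> bucket 2
434 -> bucket 0 (collision)
372 -> bucket 4
452 -> bucket 0 (collision)
248 -> bucket 0 (collision)
27 -> bucket 1 (collision)
Final buckets:
0: 80 -> 434 -> 452 -> 248
1: 843 -> 27
2: 436
3: 305
4: 372
5: -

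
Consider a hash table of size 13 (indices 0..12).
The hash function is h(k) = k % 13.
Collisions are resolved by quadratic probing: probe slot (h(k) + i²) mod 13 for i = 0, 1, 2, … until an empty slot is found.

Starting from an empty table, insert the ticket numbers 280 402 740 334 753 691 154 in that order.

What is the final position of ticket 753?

280 hashes to 7; slot 7 is free -> place at 7.
402 hashes to 12; slot 12 is free -> place at 12.
740 hashes to 12; 12 taken -> place at 0.
334 hashes to 9; slot 9 is free -> place at 9.
753 hashes to 12; 12,0 taken -> place at 3.
691 hashes to 2; slot 2 is free -> place at 2.
154 hashes to 11; slot 11 is free -> place at 11.
Table: [740, —, 691, 753, —, —, —, 280, —, 334, —, 154, 402]

3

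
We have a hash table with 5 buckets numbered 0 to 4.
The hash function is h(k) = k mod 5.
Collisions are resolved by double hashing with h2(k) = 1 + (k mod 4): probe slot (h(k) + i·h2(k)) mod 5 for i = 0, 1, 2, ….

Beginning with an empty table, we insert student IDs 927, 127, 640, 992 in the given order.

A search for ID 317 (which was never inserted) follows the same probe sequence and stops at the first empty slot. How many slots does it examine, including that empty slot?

2

927 hashes to 2; slot 2 is free -> place at 2.
127 hashes to 2, h2=4; 2 taken -> place at 1.
640 hashes to 0; slot 0 is free -> place at 0.
992 hashes to 2, h2=1; 2 taken -> place at 3.
Table: [640, 127, 927, 992, —]
Lookup 317: h=2, h2=2, probe 2,4 → slot 4 empty, not found.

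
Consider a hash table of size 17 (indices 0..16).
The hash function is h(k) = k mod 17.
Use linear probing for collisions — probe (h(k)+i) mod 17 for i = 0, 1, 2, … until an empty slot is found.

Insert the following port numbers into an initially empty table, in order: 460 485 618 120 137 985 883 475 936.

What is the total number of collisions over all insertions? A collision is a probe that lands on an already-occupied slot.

13

Insert 460: h=1, slot 1 empty -> index 1.
Insert 485: h=9, slot 9 empty -> index 9.
Insert 618: h=6, slot 6 empty -> index 6.
Insert 120: h=1, slot 1 occupied -> index 2.
Insert 137: h=1, slots 1,2 occupied -> index 3.
Insert 985: h=16, slot 16 empty -> index 16.
Insert 883: h=16, slot 16 occupied -> index 0.
Insert 475: h=16, slots 16,0,1,2,3 occupied -> index 4.
Insert 936: h=1, slots 1,2,3,4 occupied -> index 5.
Table: [883, 460, 120, 137, 475, 936, 618, —, —, 485, —, —, —, —, —, —, 985]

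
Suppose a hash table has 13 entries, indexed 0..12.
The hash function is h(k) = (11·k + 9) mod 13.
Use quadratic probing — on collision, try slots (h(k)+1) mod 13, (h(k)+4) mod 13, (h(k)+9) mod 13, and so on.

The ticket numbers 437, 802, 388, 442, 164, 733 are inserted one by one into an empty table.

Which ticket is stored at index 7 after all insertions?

Insert 437: h=6, slot 6 empty => index 6.
Insert 802: h=4, slot 4 empty => index 4.
Insert 388: h=0, slot 0 empty => index 0.
Insert 442: h=9, slot 9 empty => index 9.
Insert 164: h=6, slot 6 occupied => index 7.
Insert 733: h=12, slot 12 empty => index 12.
Table: [388, —, —, —, 802, —, 437, 164, —, 442, —, —, 733]

164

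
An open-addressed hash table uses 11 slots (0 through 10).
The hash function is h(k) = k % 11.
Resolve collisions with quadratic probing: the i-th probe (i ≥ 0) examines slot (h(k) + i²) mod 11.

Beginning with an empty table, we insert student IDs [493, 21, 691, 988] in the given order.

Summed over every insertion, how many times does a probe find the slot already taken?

Insert 493: h=9, slot 9 empty -> index 9.
Insert 21: h=10, slot 10 empty -> index 10.
Insert 691: h=9, slots 9,10 occupied -> index 2.
Insert 988: h=9, slots 9,10,2 occupied -> index 7.
Table: [_, _, 691, _, _, _, _, 988, _, 493, 21]

5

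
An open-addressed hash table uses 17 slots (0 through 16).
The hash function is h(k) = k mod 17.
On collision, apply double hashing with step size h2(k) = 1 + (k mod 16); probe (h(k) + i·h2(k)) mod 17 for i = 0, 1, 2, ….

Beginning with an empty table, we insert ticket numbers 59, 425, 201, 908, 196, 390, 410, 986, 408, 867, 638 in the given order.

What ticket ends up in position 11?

986

59: h=8 => slot 8
425: h=0 => slot 0
201: h=14 => slot 14
908: h=7 => slot 7
196: h=9 => slot 9
390: h=16 => slot 16
410: h=2 => slot 2
986: h=0, h2=11, probe 0,11 => slot 11
408: h=0, h2=9, probe 0,9,1 => slot 1
867: h=0, h2=4, probe 0,4 => slot 4
638: h=9, h2=15, probe 9,7,5 => slot 5
Table: [425, 408, 410, _, 867, 638, _, 908, 59, 196, _, 986, _, _, 201, _, 390]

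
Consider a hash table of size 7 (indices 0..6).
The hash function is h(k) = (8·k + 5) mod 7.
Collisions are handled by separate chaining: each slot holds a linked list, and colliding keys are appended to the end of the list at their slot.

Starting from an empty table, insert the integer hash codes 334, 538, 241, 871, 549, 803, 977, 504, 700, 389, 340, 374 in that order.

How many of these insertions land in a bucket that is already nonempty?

7

334 → bucket 3
538 → bucket 4
241 → bucket 1
871 → bucket 1 (collision)
549 → bucket 1 (collision)
803 → bucket 3 (collision)
977 → bucket 2
504 → bucket 5
700 → bucket 5 (collision)
389 → bucket 2 (collision)
340 → bucket 2 (collision)
374 → bucket 1 (collision)
Final buckets:
0: ∅
1: 241 -> 871 -> 549 -> 374
2: 977 -> 389 -> 340
3: 334 -> 803
4: 538
5: 504 -> 700
6: ∅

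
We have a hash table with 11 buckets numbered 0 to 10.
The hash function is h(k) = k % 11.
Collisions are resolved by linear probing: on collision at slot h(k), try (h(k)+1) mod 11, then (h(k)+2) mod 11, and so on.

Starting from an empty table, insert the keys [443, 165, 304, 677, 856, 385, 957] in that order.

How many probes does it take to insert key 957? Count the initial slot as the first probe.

3

Insert 443: h=3, slot 3 empty → index 3.
Insert 165: h=0, slot 0 empty → index 0.
Insert 304: h=7, slot 7 empty → index 7.
Insert 677: h=6, slot 6 empty → index 6.
Insert 856: h=9, slot 9 empty → index 9.
Insert 385: h=0, slot 0 occupied → index 1.
Insert 957: h=0, slots 0,1 occupied → index 2.
Table: [165, 385, 957, 443, _, _, 677, 304, _, 856, _]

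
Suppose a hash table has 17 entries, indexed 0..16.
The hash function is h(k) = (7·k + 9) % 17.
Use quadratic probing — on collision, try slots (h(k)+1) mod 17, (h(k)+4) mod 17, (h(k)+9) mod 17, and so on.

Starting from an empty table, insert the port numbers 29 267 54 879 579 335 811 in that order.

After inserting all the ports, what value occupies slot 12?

879

Insert 29: h=8, slot 8 empty => index 8.
Insert 267: h=8, slot 8 occupied => index 9.
Insert 54: h=13, slot 13 empty => index 13.
Insert 879: h=8, slots 8,9 occupied => index 12.
Insert 579: h=16, slot 16 empty => index 16.
Insert 335: h=8, slots 8,9,12 occupied => index 0.
Insert 811: h=8, slots 8,9,12,0 occupied => index 7.
Table: [335, ∅, ∅, ∅, ∅, ∅, ∅, 811, 29, 267, ∅, ∅, 879, 54, ∅, ∅, 579]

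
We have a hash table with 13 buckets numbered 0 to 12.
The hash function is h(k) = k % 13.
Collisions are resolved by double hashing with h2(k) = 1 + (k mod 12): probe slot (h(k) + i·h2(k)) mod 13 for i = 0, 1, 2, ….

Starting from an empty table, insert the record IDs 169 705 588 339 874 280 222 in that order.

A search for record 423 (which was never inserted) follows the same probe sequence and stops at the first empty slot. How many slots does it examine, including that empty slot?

Insert 169: h=0, slot 0 empty => index 0.
Insert 705: h=3, slot 3 empty => index 3.
Insert 588: h=3, h2=1, slot 3 occupied => index 4.
Insert 339: h=1, slot 1 empty => index 1.
Insert 874: h=3, h2=11, slots 3,1 occupied => index 12.
Insert 280: h=7, slot 7 empty => index 7.
Insert 222: h=1, h2=7, slot 1 occupied => index 8.
Table: [169, 339, ., 705, 588, ., ., 280, 222, ., ., ., 874]
Lookup 423: h=7, h2=4, probe 7,11 → slot 11 empty, not found.

2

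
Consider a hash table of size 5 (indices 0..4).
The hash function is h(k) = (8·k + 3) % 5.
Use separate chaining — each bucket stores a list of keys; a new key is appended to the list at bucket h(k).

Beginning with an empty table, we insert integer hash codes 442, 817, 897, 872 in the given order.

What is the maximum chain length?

Insert 442: h=4, bucket 4 empty -> new chain.
Insert 817: h=4, bucket 4 nonempty -> append to chain.
Insert 897: h=4, bucket 4 nonempty -> append to chain.
Insert 872: h=4, bucket 4 nonempty -> append to chain.
Final buckets:
0: -
1: -
2: -
3: -
4: 442 -> 817 -> 897 -> 872

4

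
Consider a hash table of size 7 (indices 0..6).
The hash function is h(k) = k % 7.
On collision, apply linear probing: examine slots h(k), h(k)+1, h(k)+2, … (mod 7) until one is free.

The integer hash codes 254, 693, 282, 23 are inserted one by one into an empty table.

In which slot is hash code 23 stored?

4

254 hashes to 2; slot 2 is free => place at 2.
693 hashes to 0; slot 0 is free => place at 0.
282 hashes to 2; 2 taken => place at 3.
23 hashes to 2; 2,3 taken => place at 4.
Table: [693, -, 254, 282, 23, -, -]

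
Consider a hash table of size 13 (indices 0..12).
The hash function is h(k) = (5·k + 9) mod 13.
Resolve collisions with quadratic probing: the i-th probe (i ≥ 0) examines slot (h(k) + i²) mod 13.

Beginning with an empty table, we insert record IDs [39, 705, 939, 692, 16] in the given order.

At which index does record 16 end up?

39 hashes to 9; slot 9 is free => place at 9.
705 hashes to 11; slot 11 is free => place at 11.
939 hashes to 11; 11 taken => place at 12.
692 hashes to 11; 11,12 taken => place at 2.
16 hashes to 11; 11,12,2 taken => place at 7.
Table: [∅, ∅, 692, ∅, ∅, ∅, ∅, 16, ∅, 39, ∅, 705, 939]

7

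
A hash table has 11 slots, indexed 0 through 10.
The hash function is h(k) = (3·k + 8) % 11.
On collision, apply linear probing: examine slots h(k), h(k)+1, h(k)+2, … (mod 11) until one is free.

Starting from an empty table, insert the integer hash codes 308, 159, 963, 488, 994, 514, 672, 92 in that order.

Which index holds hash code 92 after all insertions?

308: h=8 -> slot 8
159: h=1 -> slot 1
963: h=4 -> slot 4
488: h=9 -> slot 9
994: h=9, probe 9,10 -> slot 10
514: h=10, probe 10,0 -> slot 0
672: h=0, probe 0,1,2 -> slot 2
92: h=9, probe 9,10,0,1,2,3 -> slot 3
Table: [514, 159, 672, 92, 963, ., ., ., 308, 488, 994]

3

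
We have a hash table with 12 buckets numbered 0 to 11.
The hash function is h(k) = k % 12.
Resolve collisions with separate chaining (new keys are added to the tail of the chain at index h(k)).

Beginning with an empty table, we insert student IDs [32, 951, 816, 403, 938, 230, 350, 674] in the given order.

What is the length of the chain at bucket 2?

4

Insert 32: h=8, bucket 8 empty -> new chain.
Insert 951: h=3, bucket 3 empty -> new chain.
Insert 816: h=0, bucket 0 empty -> new chain.
Insert 403: h=7, bucket 7 empty -> new chain.
Insert 938: h=2, bucket 2 empty -> new chain.
Insert 230: h=2, bucket 2 nonempty -> append to chain.
Insert 350: h=2, bucket 2 nonempty -> append to chain.
Insert 674: h=2, bucket 2 nonempty -> append to chain.
Final buckets:
0: 816
1: ∅
2: 938 -> 230 -> 350 -> 674
3: 951
4: ∅
5: ∅
6: ∅
7: 403
8: 32
9: ∅
10: ∅
11: ∅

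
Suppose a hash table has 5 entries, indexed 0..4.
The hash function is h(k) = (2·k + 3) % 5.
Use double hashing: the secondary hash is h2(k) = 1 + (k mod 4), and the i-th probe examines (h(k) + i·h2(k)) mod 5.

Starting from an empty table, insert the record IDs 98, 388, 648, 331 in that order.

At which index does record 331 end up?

98: h=4 => slot 4
388: h=4, h2=1, probe 4,0 => slot 0
648: h=4, h2=1, probe 4,0,1 => slot 1
331: h=0, h2=4, probe 0,4,3 => slot 3
Table: [388, 648, ∅, 331, 98]

3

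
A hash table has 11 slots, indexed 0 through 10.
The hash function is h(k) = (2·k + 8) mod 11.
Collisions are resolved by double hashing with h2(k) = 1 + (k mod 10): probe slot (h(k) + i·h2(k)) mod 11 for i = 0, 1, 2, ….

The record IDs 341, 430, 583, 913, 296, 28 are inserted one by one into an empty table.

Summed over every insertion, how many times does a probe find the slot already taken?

341: h=8 -> slot 8
430: h=10 -> slot 10
583: h=8, h2=4, probe 8,1 -> slot 1
913: h=8, h2=4, probe 8,1,5 -> slot 5
296: h=6 -> slot 6
28: h=9 -> slot 9
Table: [., 583, ., ., ., 913, 296, ., 341, 28, 430]

3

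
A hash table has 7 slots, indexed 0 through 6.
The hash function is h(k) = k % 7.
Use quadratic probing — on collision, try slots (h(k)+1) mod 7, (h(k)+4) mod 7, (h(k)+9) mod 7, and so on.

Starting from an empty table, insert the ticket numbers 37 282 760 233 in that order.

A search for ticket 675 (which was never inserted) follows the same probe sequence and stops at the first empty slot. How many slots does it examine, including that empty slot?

37 hashes to 2; slot 2 is free -> place at 2.
282 hashes to 2; 2 taken -> place at 3.
760 hashes to 4; slot 4 is free -> place at 4.
233 hashes to 2; 2,3 taken -> place at 6.
Table: [., ., 37, 282, 760, ., 233]
Lookup 675: h=3, probe 3,4,0 → slot 0 empty, not found.

3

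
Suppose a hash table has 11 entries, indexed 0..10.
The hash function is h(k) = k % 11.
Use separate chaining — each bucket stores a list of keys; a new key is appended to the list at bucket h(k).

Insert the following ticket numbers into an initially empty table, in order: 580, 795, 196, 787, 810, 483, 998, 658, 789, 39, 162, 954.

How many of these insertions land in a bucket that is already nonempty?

Insert 580: h=8, bucket 8 empty -> new chain.
Insert 795: h=3, bucket 3 empty -> new chain.
Insert 196: h=9, bucket 9 empty -> new chain.
Insert 787: h=6, bucket 6 empty -> new chain.
Insert 810: h=7, bucket 7 empty -> new chain.
Insert 483: h=10, bucket 10 empty -> new chain.
Insert 998: h=8, bucket 8 nonempty -> append to chain.
Insert 658: h=9, bucket 9 nonempty -> append to chain.
Insert 789: h=8, bucket 8 nonempty -> append to chain.
Insert 39: h=6, bucket 6 nonempty -> append to chain.
Insert 162: h=8, bucket 8 nonempty -> append to chain.
Insert 954: h=8, bucket 8 nonempty -> append to chain.
Final buckets:
0: —
1: —
2: —
3: 795
4: —
5: —
6: 787 -> 39
7: 810
8: 580 -> 998 -> 789 -> 162 -> 954
9: 196 -> 658
10: 483

6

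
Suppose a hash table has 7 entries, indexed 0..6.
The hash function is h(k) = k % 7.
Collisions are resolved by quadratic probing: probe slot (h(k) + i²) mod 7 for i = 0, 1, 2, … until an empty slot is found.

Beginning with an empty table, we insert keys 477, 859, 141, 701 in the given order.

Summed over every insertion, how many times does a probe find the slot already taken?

4

477 hashes to 1; slot 1 is free -> place at 1.
859 hashes to 5; slot 5 is free -> place at 5.
141 hashes to 1; 1 taken -> place at 2.
701 hashes to 1; 1,2,5 taken -> place at 3.
Table: [_, 477, 141, 701, _, 859, _]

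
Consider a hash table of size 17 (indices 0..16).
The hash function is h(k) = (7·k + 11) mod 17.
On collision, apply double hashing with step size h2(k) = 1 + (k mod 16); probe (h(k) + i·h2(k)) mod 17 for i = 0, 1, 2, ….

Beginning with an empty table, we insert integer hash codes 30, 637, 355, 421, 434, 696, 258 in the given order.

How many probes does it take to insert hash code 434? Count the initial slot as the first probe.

Insert 30: h=0, slot 0 empty → index 0.
Insert 637: h=16, slot 16 empty → index 16.
Insert 355: h=14, slot 14 empty → index 14.
Insert 421: h=0, h2=6, slot 0 occupied → index 6.
Insert 434: h=6, h2=3, slot 6 occupied → index 9.
Insert 696: h=4, slot 4 empty → index 4.
Insert 258: h=15, slot 15 empty → index 15.
Table: [30, -, -, -, 696, -, 421, -, -, 434, -, -, -, -, 355, 258, 637]

2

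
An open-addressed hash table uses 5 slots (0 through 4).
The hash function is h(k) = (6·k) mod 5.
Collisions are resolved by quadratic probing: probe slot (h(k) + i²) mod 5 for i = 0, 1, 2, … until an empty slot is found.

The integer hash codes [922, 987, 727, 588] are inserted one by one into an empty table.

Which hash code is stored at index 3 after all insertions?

922 hashes to 2; slot 2 is free -> place at 2.
987 hashes to 2; 2 taken -> place at 3.
727 hashes to 2; 2,3 taken -> place at 1.
588 hashes to 3; 3 taken -> place at 4.
Table: [∅, 727, 922, 987, 588]

987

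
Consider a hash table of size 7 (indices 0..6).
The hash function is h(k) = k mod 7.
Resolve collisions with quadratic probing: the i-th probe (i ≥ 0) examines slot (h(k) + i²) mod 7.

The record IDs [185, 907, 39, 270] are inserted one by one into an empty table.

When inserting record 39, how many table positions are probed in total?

2

185 hashes to 3; slot 3 is free => place at 3.
907 hashes to 4; slot 4 is free => place at 4.
39 hashes to 4; 4 taken => place at 5.
270 hashes to 4; 4,5 taken => place at 1.
Table: [∅, 270, ∅, 185, 907, 39, ∅]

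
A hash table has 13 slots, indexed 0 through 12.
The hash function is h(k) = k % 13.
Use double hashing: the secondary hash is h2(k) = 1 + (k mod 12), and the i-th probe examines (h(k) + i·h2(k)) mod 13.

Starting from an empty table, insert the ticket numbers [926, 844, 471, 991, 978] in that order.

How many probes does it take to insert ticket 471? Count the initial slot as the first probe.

2

926: h=3 → slot 3
844: h=12 → slot 12
471: h=3, h2=4, probe 3,7 → slot 7
991: h=3, h2=8, probe 3,11 → slot 11
978: h=3, h2=7, probe 3,10 → slot 10
Table: [., ., ., 926, ., ., ., 471, ., ., 978, 991, 844]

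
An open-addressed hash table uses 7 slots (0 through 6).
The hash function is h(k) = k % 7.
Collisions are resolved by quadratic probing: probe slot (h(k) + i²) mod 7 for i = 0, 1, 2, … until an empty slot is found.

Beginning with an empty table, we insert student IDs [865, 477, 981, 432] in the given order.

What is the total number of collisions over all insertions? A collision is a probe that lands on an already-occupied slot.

1

865: h=4 -> slot 4
477: h=1 -> slot 1
981: h=1, probe 1,2 -> slot 2
432: h=5 -> slot 5
Table: [., 477, 981, ., 865, 432, .]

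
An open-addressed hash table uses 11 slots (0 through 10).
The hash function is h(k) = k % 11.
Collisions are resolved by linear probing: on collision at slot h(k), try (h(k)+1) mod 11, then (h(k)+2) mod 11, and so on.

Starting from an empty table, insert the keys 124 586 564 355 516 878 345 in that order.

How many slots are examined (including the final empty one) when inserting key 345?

4

124 hashes to 3; slot 3 is free -> place at 3.
586 hashes to 3; 3 taken -> place at 4.
564 hashes to 3; 3,4 taken -> place at 5.
355 hashes to 3; 3,4,5 taken -> place at 6.
516 hashes to 10; slot 10 is free -> place at 10.
878 hashes to 9; slot 9 is free -> place at 9.
345 hashes to 4; 4,5,6 taken -> place at 7.
Table: [∅, ∅, ∅, 124, 586, 564, 355, 345, ∅, 878, 516]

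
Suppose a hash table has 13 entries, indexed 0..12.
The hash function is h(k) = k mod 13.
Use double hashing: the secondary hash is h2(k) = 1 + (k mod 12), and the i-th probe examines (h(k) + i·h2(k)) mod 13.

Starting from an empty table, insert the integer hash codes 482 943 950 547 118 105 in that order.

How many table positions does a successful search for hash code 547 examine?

482 hashes to 1; slot 1 is free -> place at 1.
943 hashes to 7; slot 7 is free -> place at 7.
950 hashes to 1, h2=3; 1 taken -> place at 4.
547 hashes to 1, h2=8; 1 taken -> place at 9.
118 hashes to 1, h2=11; 1 taken -> place at 12.
105 hashes to 1, h2=10; 1 taken -> place at 11.
Table: [—, 482, —, —, 950, —, —, 943, —, 547, —, 105, 118]
Lookup 547: h=1, h2=8, probe 1,9 → found at 9.

2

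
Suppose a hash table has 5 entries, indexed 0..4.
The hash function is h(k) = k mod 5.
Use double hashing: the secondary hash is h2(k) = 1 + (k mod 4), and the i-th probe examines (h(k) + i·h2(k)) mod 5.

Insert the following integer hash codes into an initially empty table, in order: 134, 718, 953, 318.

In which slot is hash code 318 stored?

134 hashes to 4; slot 4 is free -> place at 4.
718 hashes to 3; slot 3 is free -> place at 3.
953 hashes to 3, h2=2; 3 taken -> place at 0.
318 hashes to 3, h2=3; 3 taken -> place at 1.
Table: [953, 318, ∅, 718, 134]

1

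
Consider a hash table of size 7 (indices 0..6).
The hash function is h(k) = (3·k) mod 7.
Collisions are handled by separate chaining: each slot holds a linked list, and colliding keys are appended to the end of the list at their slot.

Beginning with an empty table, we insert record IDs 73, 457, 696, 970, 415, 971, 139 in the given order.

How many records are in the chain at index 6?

2

73 -> bucket 2
457 -> bucket 6
696 -> bucket 2 (collision)
970 -> bucket 5
415 -> bucket 6 (collision)
971 -> bucket 1
139 -> bucket 4
Final buckets:
0: -
1: 971
2: 73 -> 696
3: -
4: 139
5: 970
6: 457 -> 415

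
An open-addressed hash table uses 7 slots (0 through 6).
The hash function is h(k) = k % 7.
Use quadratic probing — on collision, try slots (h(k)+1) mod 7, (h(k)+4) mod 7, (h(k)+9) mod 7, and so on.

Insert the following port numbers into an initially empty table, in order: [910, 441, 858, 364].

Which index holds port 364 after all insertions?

910 hashes to 0; slot 0 is free → place at 0.
441 hashes to 0; 0 taken → place at 1.
858 hashes to 4; slot 4 is free → place at 4.
364 hashes to 0; 0,1,4 taken → place at 2.
Table: [910, 441, 364, _, 858, _, _]

2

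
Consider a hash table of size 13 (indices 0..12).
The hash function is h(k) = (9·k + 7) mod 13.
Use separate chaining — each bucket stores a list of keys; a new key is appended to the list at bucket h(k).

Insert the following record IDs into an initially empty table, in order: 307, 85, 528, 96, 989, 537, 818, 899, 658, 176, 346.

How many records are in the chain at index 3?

307 → bucket 1
85 → bucket 5
528 → bucket 1 (collision)
96 → bucket 0
989 → bucket 3
537 → bucket 4
818 → bucket 11
899 → bucket 12
658 → bucket 1 (collision)
176 → bucket 5 (collision)
346 → bucket 1 (collision)
Final buckets:
0: 96
1: 307 -> 528 -> 658 -> 346
2: —
3: 989
4: 537
5: 85 -> 176
6: —
7: —
8: —
9: —
10: —
11: 818
12: 899

1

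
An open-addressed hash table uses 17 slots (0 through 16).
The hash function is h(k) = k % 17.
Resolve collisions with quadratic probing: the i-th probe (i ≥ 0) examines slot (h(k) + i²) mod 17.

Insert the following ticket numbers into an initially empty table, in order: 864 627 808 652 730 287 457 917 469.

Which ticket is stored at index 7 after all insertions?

864: h=14 => slot 14
627: h=15 => slot 15
808: h=9 => slot 9
652: h=6 => slot 6
730: h=16 => slot 16
287: h=15, probe 15,16,2 => slot 2
457: h=15, probe 15,16,2,7 => slot 7
917: h=16, probe 16,0 => slot 0
469: h=10 => slot 10
Table: [917, ., 287, ., ., ., 652, 457, ., 808, 469, ., ., ., 864, 627, 730]

457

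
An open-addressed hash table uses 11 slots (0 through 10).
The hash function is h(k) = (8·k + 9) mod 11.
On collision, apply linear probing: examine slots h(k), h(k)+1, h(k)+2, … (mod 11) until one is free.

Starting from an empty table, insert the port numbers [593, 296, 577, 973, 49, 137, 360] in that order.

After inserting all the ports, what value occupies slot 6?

593 hashes to 1; slot 1 is free => place at 1.
296 hashes to 1; 1 taken => place at 2.
577 hashes to 5; slot 5 is free => place at 5.
973 hashes to 5; 5 taken => place at 6.
49 hashes to 5; 5,6 taken => place at 7.
137 hashes to 5; 5,6,7 taken => place at 8.
360 hashes to 7; 7,8 taken => place at 9.
Table: [_, 593, 296, _, _, 577, 973, 49, 137, 360, _]

973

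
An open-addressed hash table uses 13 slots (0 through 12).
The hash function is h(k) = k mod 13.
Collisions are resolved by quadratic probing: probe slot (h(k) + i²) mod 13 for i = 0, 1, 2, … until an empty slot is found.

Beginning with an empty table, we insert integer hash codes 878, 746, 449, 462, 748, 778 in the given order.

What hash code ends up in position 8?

878: h=7 → slot 7
746: h=5 → slot 5
449: h=7, probe 7,8 → slot 8
462: h=7, probe 7,8,11 → slot 11
748: h=7, probe 7,8,11,3 → slot 3
778: h=11, probe 11,12 → slot 12
Table: [∅, ∅, ∅, 748, ∅, 746, ∅, 878, 449, ∅, ∅, 462, 778]

449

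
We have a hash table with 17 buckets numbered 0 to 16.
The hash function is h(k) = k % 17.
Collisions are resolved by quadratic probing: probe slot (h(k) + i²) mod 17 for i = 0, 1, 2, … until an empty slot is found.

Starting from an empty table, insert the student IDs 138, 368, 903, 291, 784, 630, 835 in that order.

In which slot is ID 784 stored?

138: h=2 => slot 2
368: h=11 => slot 11
903: h=2, probe 2,3 => slot 3
291: h=2, probe 2,3,6 => slot 6
784: h=2, probe 2,3,6,11,1 => slot 1
630: h=1, probe 1,2,5 => slot 5
835: h=2, probe 2,3,6,11,1,10 => slot 10
Table: [∅, 784, 138, 903, ∅, 630, 291, ∅, ∅, ∅, 835, 368, ∅, ∅, ∅, ∅, ∅]

1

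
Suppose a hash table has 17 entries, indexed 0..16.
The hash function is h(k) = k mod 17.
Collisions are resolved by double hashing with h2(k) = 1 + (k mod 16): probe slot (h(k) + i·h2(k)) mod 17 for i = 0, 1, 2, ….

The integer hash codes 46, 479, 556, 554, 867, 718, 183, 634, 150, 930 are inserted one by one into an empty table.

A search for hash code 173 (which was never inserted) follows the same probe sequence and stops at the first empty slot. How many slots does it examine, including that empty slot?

Insert 46: h=12, slot 12 empty => index 12.
Insert 479: h=3, slot 3 empty => index 3.
Insert 556: h=12, h2=13, slot 12 occupied => index 8.
Insert 554: h=10, slot 10 empty => index 10.
Insert 867: h=0, slot 0 empty => index 0.
Insert 718: h=4, slot 4 empty => index 4.
Insert 183: h=13, slot 13 empty => index 13.
Insert 634: h=5, slot 5 empty => index 5.
Insert 150: h=14, slot 14 empty => index 14.
Insert 930: h=12, h2=3, slot 12 occupied => index 15.
Table: [867, ., ., 479, 718, 634, ., ., 556, ., 554, ., 46, 183, 150, 930, .]
Lookup 173: h=3, h2=14, probe 3,0,14,11 → slot 11 empty, not found.

4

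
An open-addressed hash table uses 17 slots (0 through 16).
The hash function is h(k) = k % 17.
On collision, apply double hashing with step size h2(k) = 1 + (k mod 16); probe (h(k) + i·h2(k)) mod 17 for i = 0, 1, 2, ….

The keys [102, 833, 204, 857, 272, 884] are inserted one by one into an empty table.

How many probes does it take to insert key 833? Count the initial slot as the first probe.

Insert 102: h=0, slot 0 empty => index 0.
Insert 833: h=0, h2=2, slot 0 occupied => index 2.
Insert 204: h=0, h2=13, slot 0 occupied => index 13.
Insert 857: h=7, slot 7 empty => index 7.
Insert 272: h=0, h2=1, slot 0 occupied => index 1.
Insert 884: h=0, h2=5, slot 0 occupied => index 5.
Table: [102, 272, 833, -, -, 884, -, 857, -, -, -, -, -, 204, -, -, -]

2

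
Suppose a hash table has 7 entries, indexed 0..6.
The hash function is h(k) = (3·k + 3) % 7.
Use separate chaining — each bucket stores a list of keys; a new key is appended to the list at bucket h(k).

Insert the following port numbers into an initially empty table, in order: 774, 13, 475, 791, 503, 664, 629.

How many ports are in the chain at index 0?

5

Insert 774: h=1, bucket 1 empty -> new chain.
Insert 13: h=0, bucket 0 empty -> new chain.
Insert 475: h=0, bucket 0 nonempty -> append to chain.
Insert 791: h=3, bucket 3 empty -> new chain.
Insert 503: h=0, bucket 0 nonempty -> append to chain.
Insert 664: h=0, bucket 0 nonempty -> append to chain.
Insert 629: h=0, bucket 0 nonempty -> append to chain.
Final buckets:
0: 13 -> 475 -> 503 -> 664 -> 629
1: 774
2: .
3: 791
4: .
5: .
6: .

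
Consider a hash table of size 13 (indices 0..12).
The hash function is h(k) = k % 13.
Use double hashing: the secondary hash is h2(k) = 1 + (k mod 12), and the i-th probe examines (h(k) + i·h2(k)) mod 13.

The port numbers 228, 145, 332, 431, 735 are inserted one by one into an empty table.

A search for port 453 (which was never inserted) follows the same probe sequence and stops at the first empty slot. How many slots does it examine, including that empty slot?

2

Insert 228: h=7, slot 7 empty → index 7.
Insert 145: h=2, slot 2 empty → index 2.
Insert 332: h=7, h2=9, slot 7 occupied → index 3.
Insert 431: h=2, h2=12, slot 2 occupied → index 1.
Insert 735: h=7, h2=4, slot 7 occupied → index 11.
Table: [_, 431, 145, 332, _, _, _, 228, _, _, _, 735, _]
Lookup 453: h=11, h2=10, probe 11,8 → slot 8 empty, not found.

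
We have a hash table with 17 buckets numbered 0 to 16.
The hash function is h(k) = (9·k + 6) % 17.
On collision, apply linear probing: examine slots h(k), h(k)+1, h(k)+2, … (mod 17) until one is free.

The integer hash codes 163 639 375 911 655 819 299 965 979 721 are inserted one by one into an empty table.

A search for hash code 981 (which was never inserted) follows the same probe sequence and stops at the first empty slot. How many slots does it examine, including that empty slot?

9

Insert 163: h=11, slot 11 empty => index 11.
Insert 639: h=11, slot 11 occupied => index 12.
Insert 375: h=15, slot 15 empty => index 15.
Insert 911: h=11, slots 11,12 occupied => index 13.
Insert 655: h=2, slot 2 empty => index 2.
Insert 819: h=16, slot 16 empty => index 16.
Insert 299: h=11, slots 11,12,13 occupied => index 14.
Insert 965: h=4, slot 4 empty => index 4.
Insert 979: h=11, slots 11,12,13,14,15,16 occupied => index 0.
Insert 721: h=1, slot 1 empty => index 1.
Table: [979, 721, 655, -, 965, -, -, -, -, -, -, 163, 639, 911, 299, 375, 819]
Lookup 981: h=12, probe 12,13,14,15,16,0,1,2,3 → slot 3 empty, not found.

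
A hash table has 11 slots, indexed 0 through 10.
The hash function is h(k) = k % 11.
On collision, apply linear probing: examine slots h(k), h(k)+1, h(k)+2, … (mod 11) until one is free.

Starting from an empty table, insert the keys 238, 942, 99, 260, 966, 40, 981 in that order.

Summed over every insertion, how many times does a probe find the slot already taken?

Insert 238: h=7, slot 7 empty -> index 7.
Insert 942: h=7, slot 7 occupied -> index 8.
Insert 99: h=0, slot 0 empty -> index 0.
Insert 260: h=7, slots 7,8 occupied -> index 9.
Insert 966: h=9, slot 9 occupied -> index 10.
Insert 40: h=7, slots 7,8,9,10,0 occupied -> index 1.
Insert 981: h=2, slot 2 empty -> index 2.
Table: [99, 40, 981, -, -, -, -, 238, 942, 260, 966]

9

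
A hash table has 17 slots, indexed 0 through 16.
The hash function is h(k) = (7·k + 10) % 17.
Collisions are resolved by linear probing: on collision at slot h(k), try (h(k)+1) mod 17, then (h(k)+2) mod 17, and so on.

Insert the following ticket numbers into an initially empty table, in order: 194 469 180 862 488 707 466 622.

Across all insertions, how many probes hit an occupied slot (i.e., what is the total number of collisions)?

194: h=8 -> slot 8
469: h=12 -> slot 12
180: h=12, probe 12,13 -> slot 13
862: h=9 -> slot 9
488: h=9, probe 9,10 -> slot 10
707: h=12, probe 12,13,14 -> slot 14
466: h=8, probe 8,9,10,11 -> slot 11
622: h=12, probe 12,13,14,15 -> slot 15
Table: [_, _, _, _, _, _, _, _, 194, 862, 488, 466, 469, 180, 707, 622, _]

10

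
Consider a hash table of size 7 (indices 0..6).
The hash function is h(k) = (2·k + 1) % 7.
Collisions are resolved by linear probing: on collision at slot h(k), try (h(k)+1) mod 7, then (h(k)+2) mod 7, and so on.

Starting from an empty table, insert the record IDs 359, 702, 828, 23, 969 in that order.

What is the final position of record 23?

Insert 359: h=5, slot 5 empty => index 5.
Insert 702: h=5, slot 5 occupied => index 6.
Insert 828: h=5, slots 5,6 occupied => index 0.
Insert 23: h=5, slots 5,6,0 occupied => index 1.
Insert 969: h=0, slots 0,1 occupied => index 2.
Table: [828, 23, 969, ∅, ∅, 359, 702]

1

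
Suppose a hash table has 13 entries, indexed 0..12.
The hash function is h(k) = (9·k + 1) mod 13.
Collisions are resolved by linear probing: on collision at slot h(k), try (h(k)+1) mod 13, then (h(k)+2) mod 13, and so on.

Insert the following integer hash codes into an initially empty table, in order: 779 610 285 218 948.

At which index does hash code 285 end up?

Insert 779: h=5, slot 5 empty => index 5.
Insert 610: h=5, slot 5 occupied => index 6.
Insert 285: h=5, slots 5,6 occupied => index 7.
Insert 218: h=0, slot 0 empty => index 0.
Insert 948: h=5, slots 5,6,7 occupied => index 8.
Table: [218, ∅, ∅, ∅, ∅, 779, 610, 285, 948, ∅, ∅, ∅, ∅]

7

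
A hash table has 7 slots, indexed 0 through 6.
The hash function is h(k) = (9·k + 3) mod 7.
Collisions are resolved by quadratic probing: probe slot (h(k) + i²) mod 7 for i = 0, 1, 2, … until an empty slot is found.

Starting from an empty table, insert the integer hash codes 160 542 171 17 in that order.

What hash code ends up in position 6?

160: h=1 → slot 1
542: h=2 → slot 2
171: h=2, probe 2,3 → slot 3
17: h=2, probe 2,3,6 → slot 6
Table: [_, 160, 542, 171, _, _, 17]

17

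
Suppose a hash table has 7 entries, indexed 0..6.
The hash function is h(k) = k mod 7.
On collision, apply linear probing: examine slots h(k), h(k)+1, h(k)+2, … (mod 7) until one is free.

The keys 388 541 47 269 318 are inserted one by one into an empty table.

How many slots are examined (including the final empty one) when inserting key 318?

4

388 hashes to 3; slot 3 is free → place at 3.
541 hashes to 2; slot 2 is free → place at 2.
47 hashes to 5; slot 5 is free → place at 5.
269 hashes to 3; 3 taken → place at 4.
318 hashes to 3; 3,4,5 taken → place at 6.
Table: [—, —, 541, 388, 269, 47, 318]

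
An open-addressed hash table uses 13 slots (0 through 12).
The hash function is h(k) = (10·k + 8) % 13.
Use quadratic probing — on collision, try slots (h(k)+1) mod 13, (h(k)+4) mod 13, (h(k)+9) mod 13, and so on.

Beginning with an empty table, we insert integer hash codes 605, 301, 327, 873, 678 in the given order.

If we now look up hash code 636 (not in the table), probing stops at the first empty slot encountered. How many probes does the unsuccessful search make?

Insert 605: h=0, slot 0 empty → index 0.
Insert 301: h=2, slot 2 empty → index 2.
Insert 327: h=2, slot 2 occupied → index 3.
Insert 873: h=2, slots 2,3 occupied → index 6.
Insert 678: h=2, slots 2,3,6 occupied → index 11.
Table: [605, _, 301, 327, _, _, 873, _, _, _, _, 678, _]
Lookup 636: h=11, probe 11,12 → slot 12 empty, not found.

2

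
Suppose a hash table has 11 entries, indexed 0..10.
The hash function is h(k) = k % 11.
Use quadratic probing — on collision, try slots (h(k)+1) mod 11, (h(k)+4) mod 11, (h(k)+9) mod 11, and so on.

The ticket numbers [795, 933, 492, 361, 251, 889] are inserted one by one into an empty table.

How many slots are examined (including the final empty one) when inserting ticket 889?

Insert 795: h=3, slot 3 empty → index 3.
Insert 933: h=9, slot 9 empty → index 9.
Insert 492: h=8, slot 8 empty → index 8.
Insert 361: h=9, slot 9 occupied → index 10.
Insert 251: h=9, slots 9,10 occupied → index 2.
Insert 889: h=9, slots 9,10,2 occupied → index 7.
Table: [∅, ∅, 251, 795, ∅, ∅, ∅, 889, 492, 933, 361]

4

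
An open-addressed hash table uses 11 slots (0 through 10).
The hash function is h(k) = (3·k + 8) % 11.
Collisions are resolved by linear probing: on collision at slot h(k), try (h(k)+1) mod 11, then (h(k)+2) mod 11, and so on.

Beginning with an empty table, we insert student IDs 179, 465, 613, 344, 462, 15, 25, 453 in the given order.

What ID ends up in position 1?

179: h=6 → slot 6
465: h=6, probe 6,7 → slot 7
613: h=10 → slot 10
344: h=6, probe 6,7,8 → slot 8
462: h=8, probe 8,9 → slot 9
15: h=9, probe 9,10,0 → slot 0
25: h=6, probe 6,7,8,9,10,0,1 → slot 1
453: h=3 → slot 3
Table: [15, 25, ∅, 453, ∅, ∅, 179, 465, 344, 462, 613]

25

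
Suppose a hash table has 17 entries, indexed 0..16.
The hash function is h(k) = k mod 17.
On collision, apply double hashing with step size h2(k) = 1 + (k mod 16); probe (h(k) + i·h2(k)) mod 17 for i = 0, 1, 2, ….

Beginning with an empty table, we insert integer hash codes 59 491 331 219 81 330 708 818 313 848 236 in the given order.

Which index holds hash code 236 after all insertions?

12

Insert 59: h=8, slot 8 empty -> index 8.
Insert 491: h=15, slot 15 empty -> index 15.
Insert 331: h=8, h2=12, slot 8 occupied -> index 3.
Insert 219: h=15, h2=12, slot 15 occupied -> index 10.
Insert 81: h=13, slot 13 empty -> index 13.
Insert 330: h=7, slot 7 empty -> index 7.
Insert 708: h=11, slot 11 empty -> index 11.
Insert 818: h=2, slot 2 empty -> index 2.
Insert 313: h=7, h2=10, slot 7 occupied -> index 0.
Insert 848: h=15, h2=1, slot 15 occupied -> index 16.
Insert 236: h=15, h2=13, slots 15,11,7,3,16 occupied -> index 12.
Table: [313, _, 818, 331, _, _, _, 330, 59, _, 219, 708, 236, 81, _, 491, 848]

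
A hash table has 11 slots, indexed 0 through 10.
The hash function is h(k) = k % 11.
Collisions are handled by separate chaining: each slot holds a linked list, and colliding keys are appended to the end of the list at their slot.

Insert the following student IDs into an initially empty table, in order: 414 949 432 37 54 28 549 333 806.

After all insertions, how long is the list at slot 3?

4

Insert 414: h=7, bucket 7 empty -> new chain.
Insert 949: h=3, bucket 3 empty -> new chain.
Insert 432: h=3, bucket 3 nonempty -> append to chain.
Insert 37: h=4, bucket 4 empty -> new chain.
Insert 54: h=10, bucket 10 empty -> new chain.
Insert 28: h=6, bucket 6 empty -> new chain.
Insert 549: h=10, bucket 10 nonempty -> append to chain.
Insert 333: h=3, bucket 3 nonempty -> append to chain.
Insert 806: h=3, bucket 3 nonempty -> append to chain.
Final buckets:
0: -
1: -
2: -
3: 949 -> 432 -> 333 -> 806
4: 37
5: -
6: 28
7: 414
8: -
9: -
10: 54 -> 549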